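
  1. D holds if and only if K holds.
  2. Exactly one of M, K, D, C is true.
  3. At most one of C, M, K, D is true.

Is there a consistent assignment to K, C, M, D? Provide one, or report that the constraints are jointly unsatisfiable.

K = False; C = False; M = True; D = False

  (1) D=F, K=F — same ✓
  (2) {M, K, D, C}: 1 true — exactly one ✓
  (3) {C, M, K, D}: 1 true — at most one ✓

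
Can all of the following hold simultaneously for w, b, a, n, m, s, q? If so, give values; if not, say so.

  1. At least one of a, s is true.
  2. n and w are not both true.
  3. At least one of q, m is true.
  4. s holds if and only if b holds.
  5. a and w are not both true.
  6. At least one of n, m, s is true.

w=F, b=F, a=T, n=F, m=T, s=F, q=T

  (1) {a, s}: 1 true — at least one ✓
  (2) n=F, w=F — not both ✓
  (3) {q, m}: 2 true — at least one ✓
  (4) s=F, b=F — same ✓
  (5) a=T, w=F — not both ✓
  (6) {n, m, s}: 1 true — at least one ✓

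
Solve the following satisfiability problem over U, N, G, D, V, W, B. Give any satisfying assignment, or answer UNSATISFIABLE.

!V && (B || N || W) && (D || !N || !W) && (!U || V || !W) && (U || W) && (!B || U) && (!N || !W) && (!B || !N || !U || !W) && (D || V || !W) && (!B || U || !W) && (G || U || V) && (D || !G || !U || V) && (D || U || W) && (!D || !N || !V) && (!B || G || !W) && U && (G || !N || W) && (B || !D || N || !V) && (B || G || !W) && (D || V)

U=T, N=T, G=T, D=T, V=F, W=F, B=F

Unit clause (!V) forces V = False.
Unit clause (U) forces U = True.
In (D || V) only D is left, so D = True.
In (!U || V || !W) only !W is left, so W = False.
Set N = True.
  then (G || !N || W) forces G = True.
Set B = False.
All clauses satisfied.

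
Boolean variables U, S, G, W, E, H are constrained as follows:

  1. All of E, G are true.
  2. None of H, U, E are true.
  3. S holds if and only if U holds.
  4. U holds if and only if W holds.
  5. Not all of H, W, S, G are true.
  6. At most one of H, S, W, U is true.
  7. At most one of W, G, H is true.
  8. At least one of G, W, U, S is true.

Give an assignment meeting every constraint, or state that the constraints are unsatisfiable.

The formula is unsatisfiable.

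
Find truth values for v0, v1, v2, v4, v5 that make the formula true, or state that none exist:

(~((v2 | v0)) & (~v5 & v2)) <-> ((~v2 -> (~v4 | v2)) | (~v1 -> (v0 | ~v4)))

v0: False, v1: False, v2: False, v4: True, v5: False

  (~((v2 | v0)) & (~v5 & v2)) <-> ((~v2 -> (~v4 | v2)) | (~v1 -> (v0 | ~v4))) = True
    ~((v2 | v0)) & (~v5 & v2) = False
      ~((v2 | v0)) = True
        v2 | v0 = False
      ~v5 & v2 = False
        ~v5 = True
    (~v2 -> (~v4 | v2)) | (~v1 -> (v0 | ~v4)) = False
      ~v2 -> (~v4 | v2) = False
        ~v2 = True
        ~v4 | v2 = False
          ~v4 = False
      ~v1 -> (v0 | ~v4) = False
        ~v1 = True
        v0 | ~v4 = False
          ~v4 = False
The formula evaluates to True.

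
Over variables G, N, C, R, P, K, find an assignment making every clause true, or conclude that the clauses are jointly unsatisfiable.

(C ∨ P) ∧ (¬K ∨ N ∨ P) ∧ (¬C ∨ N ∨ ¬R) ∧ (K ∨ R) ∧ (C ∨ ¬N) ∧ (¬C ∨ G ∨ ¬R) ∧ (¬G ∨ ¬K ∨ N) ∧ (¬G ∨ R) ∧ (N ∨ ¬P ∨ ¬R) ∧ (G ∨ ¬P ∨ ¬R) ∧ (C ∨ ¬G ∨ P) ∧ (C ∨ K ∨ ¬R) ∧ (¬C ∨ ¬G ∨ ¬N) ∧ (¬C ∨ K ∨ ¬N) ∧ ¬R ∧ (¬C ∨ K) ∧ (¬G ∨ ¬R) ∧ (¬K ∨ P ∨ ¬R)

G = False, N = False, C = True, R = False, P = True, K = True

Unit clause (¬R) forces R = False.
In (K ∨ R) only K is left, so K = True.
In (¬G ∨ R) only ¬G is left, so G = False.
Set N = False.
  then (¬K ∨ N ∨ P) forces P = True.
Set C = True.
All clauses satisfied.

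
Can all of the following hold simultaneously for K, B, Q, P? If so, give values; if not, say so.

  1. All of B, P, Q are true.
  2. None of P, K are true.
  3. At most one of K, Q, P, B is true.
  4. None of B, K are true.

The formula is unsatisfiable.

Case B = True:
  Constraint (4) is violated (B=T) — contradiction.
Case B = False:
  Constraint (1) is violated (B=F) — contradiction.
Both cases fail — unsatisfiable.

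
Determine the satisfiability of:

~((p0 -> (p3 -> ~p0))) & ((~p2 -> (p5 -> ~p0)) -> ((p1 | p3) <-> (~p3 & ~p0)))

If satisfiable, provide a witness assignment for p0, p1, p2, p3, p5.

p0 = True, p1 = True, p2 = False, p3 = True, p5 = True

  ~((p0 -> (p3 -> ~p0))) = True
    p0 -> (p3 -> ~p0) = False
      p3 -> ~p0 = False
        ~p0 = False
  (~p2 -> (p5 -> ~p0)) -> ((p1 | p3) <-> (~p3 & ~p0)) = True
    ~p2 -> (p5 -> ~p0) = False
      ~p2 = True
      p5 -> ~p0 = False
        ~p0 = False
    (p1 | p3) <-> (~p3 & ~p0) = False
      p1 | p3 = True
      ~p3 & ~p0 = False
        ~p3 = False
        ~p0 = False
Both conjuncts True, so the formula holds.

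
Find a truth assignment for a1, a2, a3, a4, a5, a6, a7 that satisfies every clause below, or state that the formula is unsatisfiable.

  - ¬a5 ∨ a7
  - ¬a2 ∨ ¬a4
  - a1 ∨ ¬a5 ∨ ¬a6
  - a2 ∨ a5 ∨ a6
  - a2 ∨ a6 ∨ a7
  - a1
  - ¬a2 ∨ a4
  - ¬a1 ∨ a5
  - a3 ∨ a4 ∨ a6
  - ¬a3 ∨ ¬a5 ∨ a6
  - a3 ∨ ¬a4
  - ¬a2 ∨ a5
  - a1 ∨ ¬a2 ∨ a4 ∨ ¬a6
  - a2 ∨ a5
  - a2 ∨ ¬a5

Case a2 = True:
  (¬a2 ∨ ¬a4) forces a4 = False.
  Clause (¬a2 ∨ a4) is falsified — contradiction.
Case a2 = False:
  (a1) forces a1 = True.
  (¬a1 ∨ a5) forces a5 = True.
  Clause (a2 ∨ ¬a5) is falsified — contradiction.
Both cases fail, so the formula is unsatisfiable.

Unsatisfiable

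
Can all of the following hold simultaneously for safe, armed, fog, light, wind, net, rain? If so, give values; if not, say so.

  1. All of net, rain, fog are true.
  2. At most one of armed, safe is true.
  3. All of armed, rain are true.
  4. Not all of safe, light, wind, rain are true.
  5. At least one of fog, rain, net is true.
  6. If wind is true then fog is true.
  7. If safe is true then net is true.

safe: False, armed: True, fog: True, light: True, wind: True, net: True, rain: True

  (1) {net, rain, fog}: all 3 true ✓
  (2) {armed, safe}: 1 true — at most one ✓
  (3) {armed, rain}: all 2 true ✓
  (4) {safe, light, wind, rain}: 3/4 true — not all ✓
  (5) {fog, rain, net}: 3 true — at least one ✓
  (6) wind=T ⇒ fog: T ✓
  (7) safe=F ⇒ net: vacuous ✓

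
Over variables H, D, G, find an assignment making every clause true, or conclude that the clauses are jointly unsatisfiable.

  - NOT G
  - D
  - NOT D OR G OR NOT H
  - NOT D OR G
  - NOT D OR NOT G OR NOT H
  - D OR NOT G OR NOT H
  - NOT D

Case D = True:
  Clause (NOT D) is falsified — contradiction.
Case D = False:
  Clause (D) is falsified — contradiction.
Both cases fail, so the formula is unsatisfiable.

Unsatisfiable — no assignment works.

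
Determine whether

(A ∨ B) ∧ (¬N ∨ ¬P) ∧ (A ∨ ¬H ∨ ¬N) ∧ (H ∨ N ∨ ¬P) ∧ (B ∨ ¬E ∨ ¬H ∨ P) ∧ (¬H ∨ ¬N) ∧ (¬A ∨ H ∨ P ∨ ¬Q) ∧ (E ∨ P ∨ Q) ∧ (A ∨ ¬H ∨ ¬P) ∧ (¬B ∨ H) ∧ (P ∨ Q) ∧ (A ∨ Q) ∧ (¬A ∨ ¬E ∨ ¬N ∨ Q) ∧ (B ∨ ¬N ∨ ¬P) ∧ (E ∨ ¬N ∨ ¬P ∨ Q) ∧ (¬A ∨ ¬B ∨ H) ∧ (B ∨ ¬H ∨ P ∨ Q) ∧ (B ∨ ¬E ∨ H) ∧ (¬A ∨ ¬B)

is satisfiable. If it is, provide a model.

E = True, H = True, A = True, Q = True, B = False, N = False, P = True

Set E = True.
Set H = True.
  then (¬H ∨ ¬N) forces N = False.
Set A = True.
  then (¬A ∨ ¬B) forces B = False.
  then (B ∨ ¬E ∨ ¬H ∨ P) forces P = True.
Set Q = True.
All clauses satisfied.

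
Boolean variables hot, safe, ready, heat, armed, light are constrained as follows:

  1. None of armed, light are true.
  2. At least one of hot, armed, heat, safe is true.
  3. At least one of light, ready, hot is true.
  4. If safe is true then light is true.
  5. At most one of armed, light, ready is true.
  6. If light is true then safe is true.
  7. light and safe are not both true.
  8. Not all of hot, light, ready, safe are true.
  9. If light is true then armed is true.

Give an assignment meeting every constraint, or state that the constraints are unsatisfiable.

hot = True; safe = False; ready = False; heat = True; armed = False; light = False

  (1) {armed, light}: 0 true — none ✓
  (2) {hot, armed, heat, safe}: 2 true — at least one ✓
  (3) {light, ready, hot}: 1 true — at least one ✓
  (4) safe=F ⇒ light: vacuous ✓
  (5) {armed, light, ready}: 0 true — at most one ✓
  (6) light=F ⇒ safe: vacuous ✓
  (7) light=F, safe=F — not both ✓
  (8) {hot, light, ready, safe}: 1/4 true — not all ✓
  (9) light=F ⇒ armed: vacuous ✓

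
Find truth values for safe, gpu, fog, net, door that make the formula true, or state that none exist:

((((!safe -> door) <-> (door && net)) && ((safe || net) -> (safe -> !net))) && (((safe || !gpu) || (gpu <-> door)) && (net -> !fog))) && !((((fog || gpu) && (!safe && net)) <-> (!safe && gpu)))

UNSATISFIABLE

Case safe = True: the conjunct !((((fog || gpu) && (!safe && net)) <-> (!safe && gpu))) becomes !((False <-> False)) = False.
Case safe = False: the formula simplifies to ((door <-> (door && net)) && ((!gpu || (gpu <-> door)) && (net -> !fog))) && !((((fog || gpu) && net) <-> gpu)).
  gpu = True: simplifies to ((door <-> (door && net)) && (door && (net -> !fog))) && !net.
    net = True: the conjunct !net is False.
    net = False: simplifies to !door && door.
      door = True: the conjunct !door is False.
      door = False: the conjunct door is False.
  gpu = False: simplifies to ((door <-> (door && net)) && (net -> !fog)) && !(!((fog && net))).
    net = True: simplifies to ((door <-> door) && !fog) && !(!fog).
      fog = True: the conjunct !fog is False.
      fog = False: the conjunct !(!fog) becomes !(!False) = False.
    net = False: the conjunct !(!((fog && net))) becomes !(!False) = False.
Both cases fail — unsatisfiable.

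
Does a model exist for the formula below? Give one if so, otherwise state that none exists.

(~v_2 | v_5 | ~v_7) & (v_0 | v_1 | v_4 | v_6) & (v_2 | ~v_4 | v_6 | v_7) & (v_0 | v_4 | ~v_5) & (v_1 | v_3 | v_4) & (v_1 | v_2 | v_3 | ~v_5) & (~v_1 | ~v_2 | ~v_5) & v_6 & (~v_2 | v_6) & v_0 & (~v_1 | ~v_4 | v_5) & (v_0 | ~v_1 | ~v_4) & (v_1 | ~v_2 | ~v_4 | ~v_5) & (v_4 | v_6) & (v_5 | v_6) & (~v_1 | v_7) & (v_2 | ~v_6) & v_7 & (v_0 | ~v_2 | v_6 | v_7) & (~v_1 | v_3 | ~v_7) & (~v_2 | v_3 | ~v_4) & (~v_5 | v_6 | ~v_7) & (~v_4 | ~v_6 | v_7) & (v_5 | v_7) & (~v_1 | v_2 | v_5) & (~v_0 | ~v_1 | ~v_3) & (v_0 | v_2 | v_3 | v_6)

Unit clause (v_6) forces v_6 = True.
Unit clause (v_0) forces v_0 = True.
In (v_2 | ~v_6) only v_2 is left, so v_2 = True.
Unit clause (v_7) forces v_7 = True.
In (~v_2 | v_5 | ~v_7) only v_5 is left, so v_5 = True.
In (~v_1 | ~v_2 | ~v_5) only ~v_1 is left, so v_1 = False.
In (v_1 | ~v_2 | ~v_4 | ~v_5) only ~v_4 is left, so v_4 = False.
In (v_1 | v_3 | v_4) only v_3 is left, so v_3 = True.
All clauses satisfied.

v_0: True, v_1: False, v_2: True, v_3: True, v_4: False, v_5: True, v_6: True, v_7: True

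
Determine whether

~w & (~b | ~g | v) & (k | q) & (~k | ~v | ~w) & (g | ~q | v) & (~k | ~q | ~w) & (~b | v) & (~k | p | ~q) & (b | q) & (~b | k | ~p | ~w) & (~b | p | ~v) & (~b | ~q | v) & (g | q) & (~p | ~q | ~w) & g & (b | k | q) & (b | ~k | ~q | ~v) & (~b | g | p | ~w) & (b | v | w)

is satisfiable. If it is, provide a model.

v: True; w: False; b: True; g: True; p: True; q: True; k: True

Unit clause (~w) forces w = False.
Unit clause (g) forces g = True.
Try v = False:
  (~b | ~g | v) forces b = False.
  clause (b | v | w) is falsified — backtrack.
So v = True.
Set b = True.
  then (~b | p | ~v) forces p = True.
Set q = True.
Set k = True.
All clauses satisfied.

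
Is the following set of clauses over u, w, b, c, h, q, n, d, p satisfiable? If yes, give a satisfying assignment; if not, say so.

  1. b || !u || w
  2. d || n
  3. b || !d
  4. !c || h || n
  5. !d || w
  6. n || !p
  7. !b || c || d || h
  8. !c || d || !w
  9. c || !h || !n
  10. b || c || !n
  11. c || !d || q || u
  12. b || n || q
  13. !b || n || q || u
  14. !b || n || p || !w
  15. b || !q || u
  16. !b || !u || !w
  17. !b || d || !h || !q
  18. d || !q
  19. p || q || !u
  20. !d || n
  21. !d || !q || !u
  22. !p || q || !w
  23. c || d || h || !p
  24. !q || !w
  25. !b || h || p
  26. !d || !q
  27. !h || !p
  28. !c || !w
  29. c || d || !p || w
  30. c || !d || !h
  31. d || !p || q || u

Set u = False.
Set w = False.
  then (!d || w) forces d = False.
  then (d || !q) forces q = False.
  then (d || !p || q || u) forces p = False.
  then (d || n) forces n = True.
Set b = False.
  then (b || c || !n) forces c = True.
Set h = True.
All clauses satisfied.

u=F, w=F, b=F, c=T, h=T, q=F, n=T, d=F, p=F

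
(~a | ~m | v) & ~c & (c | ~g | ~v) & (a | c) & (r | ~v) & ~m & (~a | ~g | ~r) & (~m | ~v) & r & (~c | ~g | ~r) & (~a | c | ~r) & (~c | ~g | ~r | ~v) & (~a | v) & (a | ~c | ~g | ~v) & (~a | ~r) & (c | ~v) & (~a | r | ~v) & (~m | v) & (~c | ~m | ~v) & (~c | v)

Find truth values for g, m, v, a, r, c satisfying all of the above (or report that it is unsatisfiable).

Case r = True:
  (~c) forces c = False.
  (a | c) forces a = True.
  Clause (~a | c | ~r) is falsified — contradiction.
Case r = False:
  Clause (r) is falsified — contradiction.
Both cases fail, so the formula is unsatisfiable.

Unsatisfiable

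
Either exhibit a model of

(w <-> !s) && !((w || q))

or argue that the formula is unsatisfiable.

s=T, w=F, q=F

  w <-> !s = True
    !s = False
  !((w || q)) = True
    w || q = False
Both conjuncts True, so the formula holds.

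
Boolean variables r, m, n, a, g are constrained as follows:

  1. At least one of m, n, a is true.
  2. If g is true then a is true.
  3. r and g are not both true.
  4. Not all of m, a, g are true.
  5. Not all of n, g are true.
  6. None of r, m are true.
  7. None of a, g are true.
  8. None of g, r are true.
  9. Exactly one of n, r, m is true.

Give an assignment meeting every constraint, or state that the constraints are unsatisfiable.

r=F; m=F; n=T; a=F; g=F

  (1) {m, n, a}: 1 true — at least one ✓
  (2) g=F ⇒ a: vacuous ✓
  (3) r=F, g=F — not both ✓
  (4) {m, a, g}: 0/3 true — not all ✓
  (5) {n, g}: 1/2 true — not all ✓
  (6) {r, m}: 0 true — none ✓
  (7) {a, g}: 0 true — none ✓
  (8) {g, r}: 0 true — none ✓
  (9) {n, r, m}: 1 true — exactly one ✓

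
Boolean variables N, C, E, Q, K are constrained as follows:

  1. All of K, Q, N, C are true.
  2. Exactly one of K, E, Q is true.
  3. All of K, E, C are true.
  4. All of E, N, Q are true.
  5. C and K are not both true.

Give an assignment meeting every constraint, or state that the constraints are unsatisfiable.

Case C = True:
  (1) forces K = True.
  Constraint (5) is violated (C=T, K=T) — contradiction.
Case C = False:
  Constraint (1) is violated (C=F) — contradiction.
Both cases fail — unsatisfiable.

No satisfying assignment exists.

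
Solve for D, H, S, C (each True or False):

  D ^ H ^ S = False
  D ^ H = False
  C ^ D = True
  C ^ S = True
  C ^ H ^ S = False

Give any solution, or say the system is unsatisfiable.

UNSATISFIABLE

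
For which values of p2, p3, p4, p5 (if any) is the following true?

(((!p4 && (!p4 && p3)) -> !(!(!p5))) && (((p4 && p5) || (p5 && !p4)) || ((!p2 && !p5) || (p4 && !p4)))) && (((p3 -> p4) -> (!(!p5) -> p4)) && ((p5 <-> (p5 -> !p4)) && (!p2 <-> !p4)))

Unsatisfiable — no assignment works.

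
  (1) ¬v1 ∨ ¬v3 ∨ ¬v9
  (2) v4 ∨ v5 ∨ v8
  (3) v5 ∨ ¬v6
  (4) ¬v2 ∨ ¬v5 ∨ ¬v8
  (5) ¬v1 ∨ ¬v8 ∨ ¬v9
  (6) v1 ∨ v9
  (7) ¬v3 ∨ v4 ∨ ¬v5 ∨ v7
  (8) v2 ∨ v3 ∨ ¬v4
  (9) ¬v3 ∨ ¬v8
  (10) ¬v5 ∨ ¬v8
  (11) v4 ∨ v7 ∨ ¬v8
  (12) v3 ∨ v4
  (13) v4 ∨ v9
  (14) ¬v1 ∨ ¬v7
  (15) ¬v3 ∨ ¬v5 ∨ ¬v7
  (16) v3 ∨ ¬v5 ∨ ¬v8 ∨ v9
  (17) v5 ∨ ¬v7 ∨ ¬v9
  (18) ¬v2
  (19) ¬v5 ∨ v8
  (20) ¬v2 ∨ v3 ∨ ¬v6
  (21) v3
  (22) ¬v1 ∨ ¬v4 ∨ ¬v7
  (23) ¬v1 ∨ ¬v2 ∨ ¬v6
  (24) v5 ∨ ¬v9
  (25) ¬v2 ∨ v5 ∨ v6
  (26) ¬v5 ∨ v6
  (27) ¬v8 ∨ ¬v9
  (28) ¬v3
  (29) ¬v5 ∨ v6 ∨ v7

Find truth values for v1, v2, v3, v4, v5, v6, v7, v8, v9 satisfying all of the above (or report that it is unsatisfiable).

UNSATISFIABLE

Case v3 = True:
  Clause (¬v3) is falsified — contradiction.
Case v3 = False:
  Clause (v3) is falsified — contradiction.
Both cases fail, so the formula is unsatisfiable.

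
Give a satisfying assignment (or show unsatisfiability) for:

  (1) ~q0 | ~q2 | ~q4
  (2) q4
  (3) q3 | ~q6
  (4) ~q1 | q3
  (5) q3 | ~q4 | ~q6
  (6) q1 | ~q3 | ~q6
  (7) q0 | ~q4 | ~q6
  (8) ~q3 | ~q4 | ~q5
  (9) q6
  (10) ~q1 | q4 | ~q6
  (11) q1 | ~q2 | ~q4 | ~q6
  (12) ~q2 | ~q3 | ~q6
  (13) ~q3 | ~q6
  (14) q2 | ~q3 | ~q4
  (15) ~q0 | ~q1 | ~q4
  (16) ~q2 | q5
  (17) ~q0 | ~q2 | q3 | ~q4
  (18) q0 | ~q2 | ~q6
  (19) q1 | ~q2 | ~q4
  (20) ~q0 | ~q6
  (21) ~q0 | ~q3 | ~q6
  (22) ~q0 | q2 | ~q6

Unsatisfiable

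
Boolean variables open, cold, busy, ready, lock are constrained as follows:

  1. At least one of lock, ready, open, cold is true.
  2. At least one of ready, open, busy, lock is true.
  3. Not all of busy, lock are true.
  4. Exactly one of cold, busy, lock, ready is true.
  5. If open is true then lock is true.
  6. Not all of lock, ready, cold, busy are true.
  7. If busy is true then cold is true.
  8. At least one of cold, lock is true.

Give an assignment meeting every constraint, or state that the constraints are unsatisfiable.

open = True; cold = False; busy = False; ready = False; lock = True

  (1) {lock, ready, open, cold}: 2 true — at least one ✓
  (2) {ready, open, busy, lock}: 2 true — at least one ✓
  (3) {busy, lock}: 1/2 true — not all ✓
  (4) {cold, busy, lock, ready}: 1 true — exactly one ✓
  (5) open=T ⇒ lock: T ✓
  (6) {lock, ready, cold, busy}: 1/4 true — not all ✓
  (7) busy=F ⇒ cold: vacuous ✓
  (8) {cold, lock}: 1 true — at least one ✓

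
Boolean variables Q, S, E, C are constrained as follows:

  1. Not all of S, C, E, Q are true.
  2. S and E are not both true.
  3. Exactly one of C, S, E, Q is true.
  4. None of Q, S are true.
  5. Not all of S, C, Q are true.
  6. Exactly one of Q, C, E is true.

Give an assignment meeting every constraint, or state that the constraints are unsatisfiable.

Q = False, S = False, E = True, C = False

  (1) {S, C, E, Q}: 1/4 true — not all ✓
  (2) S=F, E=T — not both ✓
  (3) {C, S, E, Q}: 1 true — exactly one ✓
  (4) {Q, S}: 0 true — none ✓
  (5) {S, C, Q}: 0/3 true — not all ✓
  (6) {Q, C, E}: 1 true — exactly one ✓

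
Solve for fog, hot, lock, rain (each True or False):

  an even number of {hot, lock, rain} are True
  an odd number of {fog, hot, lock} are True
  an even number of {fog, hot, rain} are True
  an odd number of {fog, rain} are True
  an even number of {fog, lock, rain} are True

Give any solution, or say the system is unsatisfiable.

fog = True, hot = True, lock = True, rain = False

{hot, lock, rain}: 2 true → even ✓
{fog, hot, lock}: 3 true → odd ✓
{fog, hot, rain}: 2 true → even ✓
{fog, rain}: 1 true → odd ✓
{fog, lock, rain}: 2 true → even ✓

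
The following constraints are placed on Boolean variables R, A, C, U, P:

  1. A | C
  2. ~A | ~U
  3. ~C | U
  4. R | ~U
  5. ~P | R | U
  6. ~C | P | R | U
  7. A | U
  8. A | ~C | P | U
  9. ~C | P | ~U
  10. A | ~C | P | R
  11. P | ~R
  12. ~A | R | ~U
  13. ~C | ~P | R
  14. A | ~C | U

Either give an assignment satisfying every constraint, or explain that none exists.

R=F, A=T, C=F, U=F, P=F

Set R = False.
  then (R | ~U) forces U = False.
  then (~P | R | U) forces P = False.
  then (~C | P | R | U) forces C = False.
  then (A | U) forces A = True.
All clauses satisfied.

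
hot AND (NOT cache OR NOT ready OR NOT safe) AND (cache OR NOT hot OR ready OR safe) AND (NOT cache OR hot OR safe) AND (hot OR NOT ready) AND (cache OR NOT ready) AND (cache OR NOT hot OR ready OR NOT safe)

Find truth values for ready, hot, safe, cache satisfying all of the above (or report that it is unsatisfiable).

Unit clause (hot) forces hot = True.
Set ready = True.
  then (cache OR NOT ready) forces cache = True.
  then (NOT cache OR NOT ready OR NOT safe) forces safe = False.
All clauses satisfied.

ready = True, hot = True, safe = False, cache = True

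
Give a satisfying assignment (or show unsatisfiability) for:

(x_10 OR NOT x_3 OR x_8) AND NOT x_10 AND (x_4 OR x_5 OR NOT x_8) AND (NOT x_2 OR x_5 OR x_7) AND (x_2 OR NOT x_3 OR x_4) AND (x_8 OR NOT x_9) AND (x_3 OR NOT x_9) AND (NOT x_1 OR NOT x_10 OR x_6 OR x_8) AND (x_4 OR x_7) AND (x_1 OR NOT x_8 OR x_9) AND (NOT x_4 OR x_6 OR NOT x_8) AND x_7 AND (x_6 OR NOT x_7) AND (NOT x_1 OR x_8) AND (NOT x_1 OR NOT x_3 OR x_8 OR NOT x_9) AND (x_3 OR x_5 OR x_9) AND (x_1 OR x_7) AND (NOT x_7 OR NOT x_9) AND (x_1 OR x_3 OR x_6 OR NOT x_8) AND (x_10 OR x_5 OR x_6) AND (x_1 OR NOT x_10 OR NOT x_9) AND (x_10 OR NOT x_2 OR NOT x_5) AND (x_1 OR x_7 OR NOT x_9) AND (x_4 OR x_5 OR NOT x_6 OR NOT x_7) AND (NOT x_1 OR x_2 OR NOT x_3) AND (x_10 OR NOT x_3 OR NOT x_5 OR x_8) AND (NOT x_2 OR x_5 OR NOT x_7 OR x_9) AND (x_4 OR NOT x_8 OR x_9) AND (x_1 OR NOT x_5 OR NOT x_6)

x_1: True; x_2: False; x_3: False; x_4: True; x_5: True; x_6: True; x_7: True; x_8: True; x_9: False; x_10: False

Unit clause (NOT x_10) forces x_10 = False.
Unit clause (x_7) forces x_7 = True.
In (x_6 OR NOT x_7) only x_6 is left, so x_6 = True.
In (NOT x_7 OR NOT x_9) only NOT x_9 is left, so x_9 = False.
Try x_1 = False:
  (x_1 OR NOT x_8 OR x_9) forces x_8 = False.
  (x_10 OR NOT x_3 OR x_8) forces x_3 = False.
  (x_3 OR x_5 OR x_9) forces x_5 = True.
  clause (x_1 OR NOT x_5 OR NOT x_6) is falsified — backtrack.
So x_1 = True.
  then (NOT x_1 OR x_8) forces x_8 = True.
  then (x_4 OR NOT x_8 OR x_9) forces x_4 = True.
Try x_2 = True:
  (x_10 OR NOT x_2 OR NOT x_5) forces x_5 = False.
  clause (NOT x_2 OR x_5 OR NOT x_7 OR x_9) is falsified — backtrack.
So x_2 = False.
  then (NOT x_1 OR x_2 OR NOT x_3) forces x_3 = False.
  then (x_3 OR x_5 OR x_9) forces x_5 = True.
All clauses satisfied.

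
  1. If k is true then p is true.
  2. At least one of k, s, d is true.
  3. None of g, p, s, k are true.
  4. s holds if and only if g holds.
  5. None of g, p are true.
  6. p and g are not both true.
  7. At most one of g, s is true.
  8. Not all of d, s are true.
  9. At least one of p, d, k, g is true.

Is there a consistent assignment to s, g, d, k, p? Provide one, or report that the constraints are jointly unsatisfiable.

s: False; g: False; d: True; k: False; p: False

  (1) k=F ⇒ p: vacuous ✓
  (2) {k, s, d}: 1 true — at least one ✓
  (3) {g, p, s, k}: 0 true — none ✓
  (4) s=F, g=F — same ✓
  (5) {g, p}: 0 true — none ✓
  (6) p=F, g=F — not both ✓
  (7) {g, s}: 0 true — at most one ✓
  (8) {d, s}: 1/2 true — not all ✓
  (9) {p, d, k, g}: 1 true — at least one ✓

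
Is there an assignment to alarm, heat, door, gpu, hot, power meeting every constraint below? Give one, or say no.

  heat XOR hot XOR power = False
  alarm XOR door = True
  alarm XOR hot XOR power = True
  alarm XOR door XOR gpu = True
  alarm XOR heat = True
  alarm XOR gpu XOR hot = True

alarm = False, heat = True, door = True, gpu = False, hot = True, power = False

heat XOR hot XOR power = T XOR T XOR F = False ✓
alarm XOR door = F XOR T = True ✓
alarm XOR hot XOR power = F XOR T XOR F = True ✓
alarm XOR door XOR gpu = F XOR T XOR F = True ✓
alarm XOR heat = F XOR T = True ✓
alarm XOR gpu XOR hot = F XOR F XOR T = True ✓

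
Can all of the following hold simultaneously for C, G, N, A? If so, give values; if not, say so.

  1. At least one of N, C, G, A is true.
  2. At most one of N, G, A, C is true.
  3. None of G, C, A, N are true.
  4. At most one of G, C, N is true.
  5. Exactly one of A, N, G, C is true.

Case C = True:
  Constraint (3) is violated (C=T) — contradiction.
Case C = False:
  (3) forces G = False.
  (3) forces A = False.
  (1) with C=F, G=F, A=F forces N = True.
  Constraint (3) is violated (N=T) — contradiction.
Both cases fail — unsatisfiable.

The formula is unsatisfiable.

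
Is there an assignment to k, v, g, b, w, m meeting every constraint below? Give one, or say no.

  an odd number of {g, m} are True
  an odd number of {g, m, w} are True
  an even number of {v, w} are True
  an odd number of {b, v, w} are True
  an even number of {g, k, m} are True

k = True; v = False; g = False; b = True; w = False; m = True

{g, m}: 1 true → odd ✓
{g, m, w}: 1 true → odd ✓
{v, w}: 0 true → even ✓
{b, v, w}: 1 true → odd ✓
{g, k, m}: 2 true → even ✓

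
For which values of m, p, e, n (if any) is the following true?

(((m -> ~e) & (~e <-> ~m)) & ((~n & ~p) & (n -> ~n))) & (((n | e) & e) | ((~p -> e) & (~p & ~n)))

Case n = True: the conjunct ~n is False.
Case n = False: the formula simplifies to (((m -> ~e) & (~e <-> ~m)) & ~p) & ((e & e) | ((~p -> e) & ~p)).
  p = True: the conjunct ~p is False.
  p = False: simplifies to ((m -> ~e) & (~e <-> ~m)) & ((e & e) | e).
    e = True: simplifies to ~m & m.
      m = True: the conjunct ~m is False.
      m = False: the conjunct m is False.
    e = False: the conjunct (e & e) | e becomes (False & False) | False = False.
Both cases fail — unsatisfiable.

Unsatisfiable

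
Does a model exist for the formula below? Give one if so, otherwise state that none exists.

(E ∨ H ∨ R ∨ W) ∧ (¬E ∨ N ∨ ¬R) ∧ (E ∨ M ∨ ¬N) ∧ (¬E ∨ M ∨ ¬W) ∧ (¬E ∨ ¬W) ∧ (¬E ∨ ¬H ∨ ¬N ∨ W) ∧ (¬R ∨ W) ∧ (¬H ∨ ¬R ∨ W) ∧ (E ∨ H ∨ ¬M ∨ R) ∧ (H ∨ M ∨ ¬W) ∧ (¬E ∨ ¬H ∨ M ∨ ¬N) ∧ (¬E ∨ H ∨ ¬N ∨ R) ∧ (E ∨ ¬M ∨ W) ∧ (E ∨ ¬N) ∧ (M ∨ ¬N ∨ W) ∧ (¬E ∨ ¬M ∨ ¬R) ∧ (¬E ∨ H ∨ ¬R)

Set W = False.
  then (¬R ∨ W) forces R = False.
Set E = False.
  then (E ∨ H ∨ R ∨ W) forces H = True.
  then (E ∨ ¬M ∨ W) forces M = False.
  then (E ∨ ¬N) forces N = False.
All clauses satisfied.

W: False, R: False, E: False, H: True, M: False, N: False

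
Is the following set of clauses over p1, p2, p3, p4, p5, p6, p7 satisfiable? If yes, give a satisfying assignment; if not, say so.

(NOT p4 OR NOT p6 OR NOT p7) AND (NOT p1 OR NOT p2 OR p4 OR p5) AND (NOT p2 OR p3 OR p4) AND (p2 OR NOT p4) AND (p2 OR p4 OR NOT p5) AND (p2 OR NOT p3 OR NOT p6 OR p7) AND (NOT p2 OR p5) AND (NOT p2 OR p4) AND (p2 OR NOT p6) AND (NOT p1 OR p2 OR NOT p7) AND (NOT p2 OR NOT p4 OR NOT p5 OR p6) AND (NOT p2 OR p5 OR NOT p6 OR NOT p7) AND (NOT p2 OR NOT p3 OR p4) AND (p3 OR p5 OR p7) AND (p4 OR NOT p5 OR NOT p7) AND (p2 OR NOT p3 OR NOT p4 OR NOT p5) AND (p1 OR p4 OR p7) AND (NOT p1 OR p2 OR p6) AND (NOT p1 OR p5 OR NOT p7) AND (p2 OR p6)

Set p1 = True.
Set p2 = True.
  then (NOT p2 OR p5) forces p5 = True.
  then (NOT p2 OR p4) forces p4 = True.
  then (NOT p2 OR NOT p4 OR NOT p5 OR p6) forces p6 = True.
  then (NOT p4 OR NOT p6 OR NOT p7) forces p7 = False.
Set p3 = False.
All clauses satisfied.

p1 = True, p2 = True, p3 = False, p4 = True, p5 = True, p6 = True, p7 = False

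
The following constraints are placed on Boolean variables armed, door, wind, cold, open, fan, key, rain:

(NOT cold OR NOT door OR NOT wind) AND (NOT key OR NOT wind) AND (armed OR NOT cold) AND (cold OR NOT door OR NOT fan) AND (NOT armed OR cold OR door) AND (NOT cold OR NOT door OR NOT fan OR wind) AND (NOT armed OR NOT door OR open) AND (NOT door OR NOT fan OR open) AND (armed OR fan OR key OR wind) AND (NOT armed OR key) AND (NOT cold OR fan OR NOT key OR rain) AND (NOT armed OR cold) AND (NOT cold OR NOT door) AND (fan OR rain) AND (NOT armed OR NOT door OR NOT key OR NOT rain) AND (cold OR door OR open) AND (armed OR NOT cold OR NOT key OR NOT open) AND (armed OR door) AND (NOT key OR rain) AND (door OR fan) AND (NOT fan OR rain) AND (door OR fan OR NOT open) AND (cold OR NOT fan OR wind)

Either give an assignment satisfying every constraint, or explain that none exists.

Set armed = True.
  then (NOT armed OR key) forces key = True.
  then (NOT armed OR cold) forces cold = True.
  then (NOT cold OR NOT door) forces door = False.
  then (NOT key OR rain) forces rain = True.
  then (door OR fan) forces fan = True.
  then (NOT key OR NOT wind) forces wind = False.
Set open = True.
All clauses satisfied.

armed=T, door=F, wind=F, cold=T, open=T, fan=T, key=T, rain=T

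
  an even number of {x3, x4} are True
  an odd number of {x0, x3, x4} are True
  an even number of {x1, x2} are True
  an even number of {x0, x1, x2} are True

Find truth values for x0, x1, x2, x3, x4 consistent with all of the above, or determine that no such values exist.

Adding constraints 1, 2, 3, 4 mod 2: every variable appears an even number of times on the left, so the left side is 0.
But the right sides sum to 1 (mod 2). 0 ≠ 1 — the system is inconsistent.

Unsatisfiable — no assignment works.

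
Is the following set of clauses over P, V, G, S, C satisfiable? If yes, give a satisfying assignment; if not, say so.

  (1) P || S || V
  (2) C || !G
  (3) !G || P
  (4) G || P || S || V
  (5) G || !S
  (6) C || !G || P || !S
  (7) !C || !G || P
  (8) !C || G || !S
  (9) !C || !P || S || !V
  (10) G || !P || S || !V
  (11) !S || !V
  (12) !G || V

P = False, V = True, G = False, S = False, C = False

Set P = False.
  then (!G || P) forces G = False.
  then (G || !S) forces S = False.
  then (P || S || V) forces V = True.
Set C = False.
All clauses satisfied.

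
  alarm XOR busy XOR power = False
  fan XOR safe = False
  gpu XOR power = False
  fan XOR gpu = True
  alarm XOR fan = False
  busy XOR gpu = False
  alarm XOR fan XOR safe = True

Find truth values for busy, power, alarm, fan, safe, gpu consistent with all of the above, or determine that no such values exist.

Unsatisfiable — no assignment works.

Adding constraints 1, 2, 3, 6, 7 mod 2: every variable appears an even number of times on the left, so the left side is 0.
But the right sides sum to 1 (mod 2). 0 ≠ 1 — the system is inconsistent.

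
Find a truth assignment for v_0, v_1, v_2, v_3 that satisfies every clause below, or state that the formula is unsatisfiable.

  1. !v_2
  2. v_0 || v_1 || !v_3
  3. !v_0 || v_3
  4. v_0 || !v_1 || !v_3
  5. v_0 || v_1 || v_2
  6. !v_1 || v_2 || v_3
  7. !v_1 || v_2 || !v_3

Unit clause (!v_2) forces v_2 = False.
Try v_0 = False:
  (v_0 || v_1 || v_2) forces v_1 = True.
  (v_0 || !v_1 || !v_3) forces v_3 = False.
  clause (!v_1 || v_2 || v_3) is falsified — backtrack.
So v_0 = True.
  then (!v_0 || v_3) forces v_3 = True.
  then (!v_1 || v_2 || !v_3) forces v_1 = False.
All clauses satisfied.

v_0=T, v_1=F, v_2=F, v_3=T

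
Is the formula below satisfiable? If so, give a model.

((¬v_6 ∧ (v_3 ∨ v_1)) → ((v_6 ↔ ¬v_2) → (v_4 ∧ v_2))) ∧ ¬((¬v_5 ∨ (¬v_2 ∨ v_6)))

v_1: False, v_2: True, v_3: False, v_4: False, v_5: True, v_6: False

  (¬v_6 ∧ (v_3 ∨ v_1)) → ((v_6 ↔ ¬v_2) → (v_4 ∧ v_2)) = True
    ¬v_6 ∧ (v_3 ∨ v_1) = False
      ¬v_6 = True
      v_3 ∨ v_1 = False
    (v_6 ↔ ¬v_2) → (v_4 ∧ v_2) = False
      v_6 ↔ ¬v_2 = True
        ¬v_2 = False
      v_4 ∧ v_2 = False
  ¬((¬v_5 ∨ (¬v_2 ∨ v_6))) = True
    ¬v_5 ∨ (¬v_2 ∨ v_6) = False
      ¬v_5 = False
      ¬v_2 ∨ v_6 = False
        ¬v_2 = False
Both conjuncts True, so the formula holds.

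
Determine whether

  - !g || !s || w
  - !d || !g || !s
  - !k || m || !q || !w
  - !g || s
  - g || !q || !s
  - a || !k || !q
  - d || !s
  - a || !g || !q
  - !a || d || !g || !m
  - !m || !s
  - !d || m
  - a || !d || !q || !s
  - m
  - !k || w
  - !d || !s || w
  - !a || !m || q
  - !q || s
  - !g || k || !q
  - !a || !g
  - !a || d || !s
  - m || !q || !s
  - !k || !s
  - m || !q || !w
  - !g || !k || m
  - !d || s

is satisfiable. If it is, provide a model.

Unit clause (m) forces m = True.
In (!m || !s) only !s is left, so s = False.
In (!q || s) only !q is left, so q = False.
In (!d || s) only !d is left, so d = False.
In (!g || s) only !g is left, so g = False.
In (!a || !m || q) only !a is left, so a = False.
Set w = False.
  then (!k || w) forces k = False.
All clauses satisfied.

w = False, k = False, g = False, s = False, q = False, m = True, a = False, d = False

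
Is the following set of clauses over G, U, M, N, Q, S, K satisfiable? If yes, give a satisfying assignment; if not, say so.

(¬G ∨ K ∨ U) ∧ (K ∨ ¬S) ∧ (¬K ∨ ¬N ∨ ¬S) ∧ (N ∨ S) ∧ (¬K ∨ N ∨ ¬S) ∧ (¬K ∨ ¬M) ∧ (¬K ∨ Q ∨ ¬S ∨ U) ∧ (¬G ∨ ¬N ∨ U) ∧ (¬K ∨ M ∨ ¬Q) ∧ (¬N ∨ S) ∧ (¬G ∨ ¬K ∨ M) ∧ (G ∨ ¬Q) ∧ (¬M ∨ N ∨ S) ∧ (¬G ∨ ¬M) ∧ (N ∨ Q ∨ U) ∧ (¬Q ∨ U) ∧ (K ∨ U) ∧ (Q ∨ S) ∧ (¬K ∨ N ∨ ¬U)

UNSATISFIABLE

Case S = True:
  (K ∨ ¬S) forces K = True.
  (¬K ∨ ¬N ∨ ¬S) forces N = False.
  Clause (¬K ∨ N ∨ ¬S) is falsified — contradiction.
Case S = False:
  (N ∨ S) forces N = True.
  Clause (¬N ∨ S) is falsified — contradiction.
Both cases fail, so the formula is unsatisfiable.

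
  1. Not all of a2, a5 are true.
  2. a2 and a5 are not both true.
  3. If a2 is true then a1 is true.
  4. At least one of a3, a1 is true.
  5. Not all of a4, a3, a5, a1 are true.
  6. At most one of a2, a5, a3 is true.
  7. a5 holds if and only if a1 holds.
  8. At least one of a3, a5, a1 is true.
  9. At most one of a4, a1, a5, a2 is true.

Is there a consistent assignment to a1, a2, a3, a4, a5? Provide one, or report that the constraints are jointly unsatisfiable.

a1=F, a2=F, a3=T, a4=F, a5=F

  (1) {a2, a5}: 0/2 true — not all ✓
  (2) a2=F, a5=F — not both ✓
  (3) a2=F ⇒ a1: vacuous ✓
  (4) {a3, a1}: 1 true — at least one ✓
  (5) {a4, a3, a5, a1}: 1/4 true — not all ✓
  (6) {a2, a5, a3}: 1 true — at most one ✓
  (7) a5=F, a1=F — same ✓
  (8) {a3, a5, a1}: 1 true — at least one ✓
  (9) {a4, a1, a5, a2}: 0 true — at most one ✓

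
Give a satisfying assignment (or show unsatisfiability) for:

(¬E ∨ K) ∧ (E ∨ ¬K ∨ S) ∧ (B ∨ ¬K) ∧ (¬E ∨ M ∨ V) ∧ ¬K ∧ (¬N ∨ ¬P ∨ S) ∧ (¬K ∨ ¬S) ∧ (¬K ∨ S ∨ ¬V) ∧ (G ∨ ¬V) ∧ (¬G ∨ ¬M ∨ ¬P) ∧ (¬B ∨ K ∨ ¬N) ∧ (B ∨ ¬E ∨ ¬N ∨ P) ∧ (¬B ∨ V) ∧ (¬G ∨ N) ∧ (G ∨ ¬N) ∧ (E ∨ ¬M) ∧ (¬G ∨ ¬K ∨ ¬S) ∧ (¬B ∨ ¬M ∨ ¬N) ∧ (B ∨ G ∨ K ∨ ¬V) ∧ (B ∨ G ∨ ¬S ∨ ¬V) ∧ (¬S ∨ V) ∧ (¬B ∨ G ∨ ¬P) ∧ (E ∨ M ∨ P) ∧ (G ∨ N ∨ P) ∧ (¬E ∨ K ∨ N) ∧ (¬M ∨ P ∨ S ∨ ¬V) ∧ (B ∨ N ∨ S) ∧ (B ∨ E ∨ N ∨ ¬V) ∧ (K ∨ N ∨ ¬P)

G=T, M=F, B=F, E=F, N=T, V=T, P=T, K=F, S=T

Unit clause (¬K) forces K = False.
In (¬E ∨ K) only ¬E is left, so E = False.
In (E ∨ ¬M) only ¬M is left, so M = False.
In (E ∨ M ∨ P) only P is left, so P = True.
In (K ∨ N ∨ ¬P) only N is left, so N = True.
In (¬N ∨ ¬P ∨ S) only S is left, so S = True.
In (¬B ∨ K ∨ ¬N) only ¬B is left, so B = False.
In (G ∨ ¬N) only G is left, so G = True.
In (¬S ∨ V) only V is left, so V = True.
All clauses satisfied.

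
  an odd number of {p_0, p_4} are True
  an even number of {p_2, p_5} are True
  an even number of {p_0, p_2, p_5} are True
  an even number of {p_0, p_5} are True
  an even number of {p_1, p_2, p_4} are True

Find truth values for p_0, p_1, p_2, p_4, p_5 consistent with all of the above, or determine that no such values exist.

p_0 = False, p_1 = True, p_2 = False, p_4 = True, p_5 = False

{p_0, p_4}: 1 true → odd ✓
{p_2, p_5}: 0 true → even ✓
{p_0, p_2, p_5}: 0 true → even ✓
{p_0, p_5}: 0 true → even ✓
{p_1, p_2, p_4}: 2 true → even ✓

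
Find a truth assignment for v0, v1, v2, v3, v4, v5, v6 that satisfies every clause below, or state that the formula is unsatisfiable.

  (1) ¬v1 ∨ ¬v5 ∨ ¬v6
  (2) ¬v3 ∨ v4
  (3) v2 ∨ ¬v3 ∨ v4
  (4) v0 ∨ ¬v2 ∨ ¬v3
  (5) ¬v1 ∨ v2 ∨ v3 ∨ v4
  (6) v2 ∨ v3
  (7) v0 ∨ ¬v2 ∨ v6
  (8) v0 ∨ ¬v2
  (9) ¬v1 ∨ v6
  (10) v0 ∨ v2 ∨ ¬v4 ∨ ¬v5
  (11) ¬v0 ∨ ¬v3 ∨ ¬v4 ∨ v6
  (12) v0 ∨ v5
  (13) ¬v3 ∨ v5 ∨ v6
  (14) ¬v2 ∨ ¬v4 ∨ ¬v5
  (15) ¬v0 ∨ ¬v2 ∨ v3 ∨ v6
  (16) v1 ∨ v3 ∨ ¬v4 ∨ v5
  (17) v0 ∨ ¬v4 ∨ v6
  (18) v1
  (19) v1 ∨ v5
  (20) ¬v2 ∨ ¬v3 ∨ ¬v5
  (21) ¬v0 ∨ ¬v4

v0 = True, v1 = True, v2 = True, v3 = False, v4 = False, v5 = False, v6 = True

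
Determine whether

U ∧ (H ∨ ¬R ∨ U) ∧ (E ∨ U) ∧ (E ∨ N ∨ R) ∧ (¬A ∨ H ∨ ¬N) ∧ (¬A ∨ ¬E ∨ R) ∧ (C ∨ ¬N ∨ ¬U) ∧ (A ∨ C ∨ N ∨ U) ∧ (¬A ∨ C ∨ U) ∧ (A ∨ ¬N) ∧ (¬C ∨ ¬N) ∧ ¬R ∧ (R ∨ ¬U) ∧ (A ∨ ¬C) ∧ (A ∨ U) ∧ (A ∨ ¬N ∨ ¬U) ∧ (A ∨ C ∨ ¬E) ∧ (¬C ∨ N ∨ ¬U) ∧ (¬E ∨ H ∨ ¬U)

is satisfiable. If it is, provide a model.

The formula is unsatisfiable.

Case U = True:
  (¬R) forces R = False.
  Clause (R ∨ ¬U) is falsified — contradiction.
Case U = False:
  Clause (U) is falsified — contradiction.
Both cases fail, so the formula is unsatisfiable.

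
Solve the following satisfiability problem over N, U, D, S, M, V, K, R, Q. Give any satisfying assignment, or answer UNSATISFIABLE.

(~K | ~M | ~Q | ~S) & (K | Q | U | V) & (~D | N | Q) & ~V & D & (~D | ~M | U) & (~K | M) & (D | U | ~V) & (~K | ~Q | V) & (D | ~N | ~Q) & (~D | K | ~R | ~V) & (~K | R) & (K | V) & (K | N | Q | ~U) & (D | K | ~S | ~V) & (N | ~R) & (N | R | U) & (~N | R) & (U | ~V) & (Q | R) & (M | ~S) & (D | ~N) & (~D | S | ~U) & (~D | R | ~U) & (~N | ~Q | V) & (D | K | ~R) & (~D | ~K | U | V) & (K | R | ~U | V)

N = True, U = True, D = True, S = True, M = True, V = False, K = True, R = True, Q = False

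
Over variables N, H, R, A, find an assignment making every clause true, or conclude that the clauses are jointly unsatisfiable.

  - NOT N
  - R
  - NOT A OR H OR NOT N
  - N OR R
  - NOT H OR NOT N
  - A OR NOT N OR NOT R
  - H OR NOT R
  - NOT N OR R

Unit clause (NOT N) forces N = False.
Unit clause (R) forces R = True.
In (H OR NOT R) only H is left, so H = True.
Set A = True.
Check each clause:
  (NOT N): NOT N holds.
  (R): R holds.
  (NOT A OR H OR NOT N): H holds.
  (N OR R): R holds.
  (NOT H OR NOT N): NOT N holds.
  (A OR NOT N OR NOT R): A holds.
  (H OR NOT R): H holds.
  (NOT N OR R): NOT N holds.
All clauses satisfied.

N = False, H = True, R = True, A = True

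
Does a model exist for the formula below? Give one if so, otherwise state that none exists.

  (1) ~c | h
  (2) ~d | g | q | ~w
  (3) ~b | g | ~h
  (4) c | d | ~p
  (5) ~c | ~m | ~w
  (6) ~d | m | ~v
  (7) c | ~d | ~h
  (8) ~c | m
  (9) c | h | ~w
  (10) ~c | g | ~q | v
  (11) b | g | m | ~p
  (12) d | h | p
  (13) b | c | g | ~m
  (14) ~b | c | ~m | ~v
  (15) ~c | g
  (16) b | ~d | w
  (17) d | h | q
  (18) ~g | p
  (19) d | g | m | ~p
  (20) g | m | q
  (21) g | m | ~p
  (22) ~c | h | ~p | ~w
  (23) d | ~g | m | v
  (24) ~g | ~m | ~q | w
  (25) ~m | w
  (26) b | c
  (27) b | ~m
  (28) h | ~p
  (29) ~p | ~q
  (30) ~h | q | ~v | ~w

p = False, c = False, q = True, h = False, b = True, w = False, g = False, m = False, d = True, v = False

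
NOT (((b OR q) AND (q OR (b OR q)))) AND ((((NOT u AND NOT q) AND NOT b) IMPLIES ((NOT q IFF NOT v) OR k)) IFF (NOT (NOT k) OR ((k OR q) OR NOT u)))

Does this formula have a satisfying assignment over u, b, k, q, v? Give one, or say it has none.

u = False; b = False; k = True; q = False; v = False

  NOT (((b OR q) AND (q OR (b OR q)))) = True
    (b OR q) AND (q OR (b OR q)) = False
      b OR q = False
      q OR (b OR q) = False
        b OR q = False
  (((NOT u AND NOT q) AND NOT b) IMPLIES ((NOT q IFF NOT v) OR k)) IFF (NOT (NOT k) OR ((k OR q) OR NOT u)) = True
    ((NOT u AND NOT q) AND NOT b) IMPLIES ((NOT q IFF NOT v) OR k) = True
      (NOT u AND NOT q) AND NOT b = True
        NOT u AND NOT q = True
          NOT u = True
          NOT q = True
        NOT b = True
      (NOT q IFF NOT v) OR k = True
        NOT q IFF NOT v = True
          NOT q = True
          NOT v = True
    NOT (NOT k) OR ((k OR q) OR NOT u) = True
      NOT (NOT k) = True
        NOT k = False
      (k OR q) OR NOT u = True
        k OR q = True
        NOT u = True
Both conjuncts True, so the formula holds.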